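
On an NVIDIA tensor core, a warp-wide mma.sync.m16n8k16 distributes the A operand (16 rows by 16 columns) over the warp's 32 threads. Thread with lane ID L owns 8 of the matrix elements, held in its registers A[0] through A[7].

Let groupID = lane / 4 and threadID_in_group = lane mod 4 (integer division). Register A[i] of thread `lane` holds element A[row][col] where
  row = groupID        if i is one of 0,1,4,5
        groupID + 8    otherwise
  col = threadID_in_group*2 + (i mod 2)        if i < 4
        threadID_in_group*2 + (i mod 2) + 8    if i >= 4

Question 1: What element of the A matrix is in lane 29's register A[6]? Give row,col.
L=29⇒gr=29>>2=7, th=29&3=1
[6]⇒row 7+8=15  col 1·2+0+8=10

15,10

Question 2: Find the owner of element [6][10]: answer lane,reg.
25,4

r:6=>grp=6,rB=0  c:10=>cB=1,tig=1,lo=0
L=6*4+1=25  i=1*4+0*2+0=4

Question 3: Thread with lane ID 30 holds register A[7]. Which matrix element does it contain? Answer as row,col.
15,13

30: gid=7,tid=2
[7] (7+8,2*2+1+8) = (15,13)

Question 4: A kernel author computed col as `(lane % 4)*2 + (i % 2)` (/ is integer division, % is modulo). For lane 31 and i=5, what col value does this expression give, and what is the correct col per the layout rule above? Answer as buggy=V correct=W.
`(lane % 4)*2 + (i % 2)`[31,5]->7
31: g=7,t=3
[5] (7+0,3*2+1+8) = (7,15)
col: 7 vs 15

buggy=7 correct=15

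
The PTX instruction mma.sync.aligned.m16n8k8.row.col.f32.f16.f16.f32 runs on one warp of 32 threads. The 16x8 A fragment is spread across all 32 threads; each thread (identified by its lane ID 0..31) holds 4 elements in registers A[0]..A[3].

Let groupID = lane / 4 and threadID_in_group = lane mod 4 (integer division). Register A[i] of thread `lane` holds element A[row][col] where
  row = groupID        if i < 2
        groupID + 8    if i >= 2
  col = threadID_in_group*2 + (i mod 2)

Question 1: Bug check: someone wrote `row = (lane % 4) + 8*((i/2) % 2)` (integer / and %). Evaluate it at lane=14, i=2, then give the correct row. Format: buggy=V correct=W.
buggy=10 correct=11

`(lane % 4) + 8*((i/2) % 2)`[14,2]→10
14: G=3,T=2
[2] (3+8,2*2+0) = (11,4)
row: 10 vs 11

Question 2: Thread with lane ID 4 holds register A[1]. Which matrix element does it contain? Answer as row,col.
1,1

lane 4: gr=1 (4/4), th=0 (4%4)
i=1: r=1+0=1, c=0*2+1=1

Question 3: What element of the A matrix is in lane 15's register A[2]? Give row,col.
lane 15->15/4=3, 15 mod 4=3
i=2  r:3+8->11  c:2·3+0->6

11,6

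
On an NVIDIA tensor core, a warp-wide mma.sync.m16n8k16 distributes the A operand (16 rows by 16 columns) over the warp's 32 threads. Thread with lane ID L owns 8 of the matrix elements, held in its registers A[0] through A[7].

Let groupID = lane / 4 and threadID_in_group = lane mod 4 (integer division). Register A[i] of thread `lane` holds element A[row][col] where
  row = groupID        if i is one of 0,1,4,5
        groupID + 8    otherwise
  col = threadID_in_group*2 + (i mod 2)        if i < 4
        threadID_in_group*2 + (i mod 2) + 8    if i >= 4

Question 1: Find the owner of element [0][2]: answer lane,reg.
1,0

r:0=>grp=0,rB=0  c:2=>cB=0,tig=1,lo=0
L=0*4+1=1  i=0*4+0*2+0=0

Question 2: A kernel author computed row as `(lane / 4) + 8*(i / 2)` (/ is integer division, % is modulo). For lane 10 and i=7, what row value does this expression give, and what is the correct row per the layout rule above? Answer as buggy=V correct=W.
buggy=26 correct=10

`(lane / 4) + 8*(i / 2)`[10,7]->26
lane 10: gid=2 (10/4), tid=2 (10%4)
i=7: r=2+8=10, c=2*2+1+8=13
row: 26 vs 10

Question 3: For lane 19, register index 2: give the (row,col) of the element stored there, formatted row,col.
12,6

lane 19: grp=4 (19/4), tig=3 (19%4)
i=2: r=4+8=12, c=3*2+0+0=6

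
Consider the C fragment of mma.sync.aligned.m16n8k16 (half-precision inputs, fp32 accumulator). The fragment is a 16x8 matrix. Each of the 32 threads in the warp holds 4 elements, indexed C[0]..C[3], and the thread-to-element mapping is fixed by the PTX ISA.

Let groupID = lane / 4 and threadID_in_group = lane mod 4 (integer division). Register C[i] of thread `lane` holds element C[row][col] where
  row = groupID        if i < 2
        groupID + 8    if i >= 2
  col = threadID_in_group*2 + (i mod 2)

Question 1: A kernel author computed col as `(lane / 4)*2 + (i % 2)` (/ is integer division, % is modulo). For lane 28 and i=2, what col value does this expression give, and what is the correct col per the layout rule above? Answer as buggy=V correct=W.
buggy=14 correct=0

`(lane / 4)*2 + (i % 2)`[28,2]->14
lane 28->28/4=7, 28 mod 4=0
i=2  r:7+8->15  c:2·0+0->0
col: 14 vs 0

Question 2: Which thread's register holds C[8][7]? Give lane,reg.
3,3

r:8=>grp=0,rB=1  c:7=>tig=3,lo=1
L=0*4+3=3  i=1*2+1=3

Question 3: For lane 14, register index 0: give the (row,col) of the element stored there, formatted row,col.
lane 14: grp=3 (14/4), tig=2 (14%4)
i=0: r=3+0=3, c=2*2+0=4

3,4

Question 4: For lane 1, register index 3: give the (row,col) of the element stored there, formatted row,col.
8,3

1: grp=0,tig=1
[3] (0+8,1*2+1) = (8,3)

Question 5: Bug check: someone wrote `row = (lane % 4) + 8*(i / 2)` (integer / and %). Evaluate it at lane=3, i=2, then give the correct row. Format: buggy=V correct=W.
`(lane % 4) + 8*(i / 2)`[3,2]->11
lane 3->3/4=0, 3 mod 4=3
i=2  r:0+8->8  c:2·3+0->6
row: 11 vs 8

buggy=11 correct=8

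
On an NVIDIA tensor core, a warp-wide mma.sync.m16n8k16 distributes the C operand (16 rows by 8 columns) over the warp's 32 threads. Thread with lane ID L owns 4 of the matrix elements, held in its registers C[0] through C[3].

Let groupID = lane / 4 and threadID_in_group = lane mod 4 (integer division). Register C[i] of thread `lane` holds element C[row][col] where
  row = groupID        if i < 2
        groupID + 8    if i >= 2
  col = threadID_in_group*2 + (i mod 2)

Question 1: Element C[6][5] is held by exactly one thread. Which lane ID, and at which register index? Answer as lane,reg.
r:6=>grp=6,rB=0  c:5=>tig=2,lo=1
L=6*4+2=26  i=0*2+1=1

26,1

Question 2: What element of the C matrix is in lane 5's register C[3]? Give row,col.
lane 5: g=1 (5/4), t=1 (5%4)
i=3: r=1+8=9, c=1*2+1=3

9,3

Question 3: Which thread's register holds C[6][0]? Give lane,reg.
r=6→G=6,rhi=0  c=0→T=0,p=0
L=6*4+0=24  i=0*2+0=0

24,0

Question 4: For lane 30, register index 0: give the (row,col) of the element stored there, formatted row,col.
30: g=7,t=2
[0] (7+0,2*2+0) = (7,4)

7,4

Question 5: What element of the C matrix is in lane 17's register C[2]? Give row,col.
17: g=4,t=1
[2] (4+8,1*2+0) = (12,2)

12,2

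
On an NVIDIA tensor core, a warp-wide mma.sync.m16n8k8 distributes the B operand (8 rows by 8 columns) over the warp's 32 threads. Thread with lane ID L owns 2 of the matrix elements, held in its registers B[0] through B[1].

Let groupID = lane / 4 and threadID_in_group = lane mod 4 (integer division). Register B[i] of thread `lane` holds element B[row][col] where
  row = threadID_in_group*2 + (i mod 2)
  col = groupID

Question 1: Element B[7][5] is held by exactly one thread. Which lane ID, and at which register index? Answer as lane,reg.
c: 5->gid=5  r: 7->tid=3,i&1=1
L=5*4+3=23  i=1=1

23,1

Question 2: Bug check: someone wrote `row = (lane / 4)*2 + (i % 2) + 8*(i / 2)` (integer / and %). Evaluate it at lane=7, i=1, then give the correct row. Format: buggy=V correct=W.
buggy=3 correct=7

`(lane / 4)*2 + (i % 2) + 8*(i / 2)`[7,1]⇒3
lane 7: gr=1 (7/4), th=3 (7%4)
i=1: r=3*2+1=7, c=gr=1
row: 3 vs 7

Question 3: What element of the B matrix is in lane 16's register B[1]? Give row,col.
16: gid=4,tid=0
[1] (0*2+1,4) = (1,4)

1,4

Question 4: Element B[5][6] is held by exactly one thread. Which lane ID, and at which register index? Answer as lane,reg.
26,1

c=6⇒gr=6  r=5⇒th=2,odd=1
L=6*4+2=26  i=1=1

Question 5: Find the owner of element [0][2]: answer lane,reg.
8,0

c=2→G=2  r=0→T=0,p=0
L=2*4+0=8  i=0=0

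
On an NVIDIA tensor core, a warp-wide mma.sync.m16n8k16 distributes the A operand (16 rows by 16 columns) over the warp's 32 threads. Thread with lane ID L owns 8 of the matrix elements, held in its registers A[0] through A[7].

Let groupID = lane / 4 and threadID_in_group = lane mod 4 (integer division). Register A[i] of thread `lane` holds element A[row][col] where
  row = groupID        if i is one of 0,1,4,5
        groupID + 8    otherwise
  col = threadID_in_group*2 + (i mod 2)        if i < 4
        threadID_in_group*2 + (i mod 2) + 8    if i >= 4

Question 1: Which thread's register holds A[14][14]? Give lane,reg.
r:14=>grp=6,rB=1  c:14=>cB=1,tig=3,lo=0
L=6*4+3=27  i=1*4+1*2+0=6

27,6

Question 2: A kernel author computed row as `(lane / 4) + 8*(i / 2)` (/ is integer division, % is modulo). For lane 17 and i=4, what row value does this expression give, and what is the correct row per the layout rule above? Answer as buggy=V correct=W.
buggy=20 correct=4

`(lane / 4) + 8*(i / 2)`[17,4]->20
L=17->gid=17>>2=4, tid=17&3=1
[4]->row 4+0=4  col 1·2+0+8=10
row: 20 vs 4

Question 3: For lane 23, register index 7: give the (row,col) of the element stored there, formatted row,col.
lane 23->23/4=5, 23 mod 4=3
i=7  r:5+8->13  c:2·3+1+8->15

13,15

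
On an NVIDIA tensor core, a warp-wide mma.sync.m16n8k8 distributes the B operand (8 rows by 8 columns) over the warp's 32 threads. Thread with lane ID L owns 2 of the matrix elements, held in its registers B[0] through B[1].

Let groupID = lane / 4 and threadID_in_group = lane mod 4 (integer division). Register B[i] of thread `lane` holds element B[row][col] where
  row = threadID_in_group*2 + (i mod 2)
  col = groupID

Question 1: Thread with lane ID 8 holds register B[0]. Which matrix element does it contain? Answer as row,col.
0,2

L=8→G=8>>2=2, T=8&3=0
[0]→row 0·2+0=0  col G=2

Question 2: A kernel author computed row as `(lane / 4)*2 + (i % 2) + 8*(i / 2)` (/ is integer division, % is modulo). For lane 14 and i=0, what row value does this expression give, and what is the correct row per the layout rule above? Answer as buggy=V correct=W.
`(lane / 4)*2 + (i % 2) + 8*(i / 2)`[14,0]⇒6
lane 14⇒14/4=3, 14 mod 4=2
i=0  r:2·2+0⇒4  c:3
row: 6 vs 4

buggy=6 correct=4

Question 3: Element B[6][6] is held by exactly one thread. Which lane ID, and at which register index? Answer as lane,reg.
27,0

c=6->g=6  r=6->t=3,b0=0
L=6*4+3=27  i=0=0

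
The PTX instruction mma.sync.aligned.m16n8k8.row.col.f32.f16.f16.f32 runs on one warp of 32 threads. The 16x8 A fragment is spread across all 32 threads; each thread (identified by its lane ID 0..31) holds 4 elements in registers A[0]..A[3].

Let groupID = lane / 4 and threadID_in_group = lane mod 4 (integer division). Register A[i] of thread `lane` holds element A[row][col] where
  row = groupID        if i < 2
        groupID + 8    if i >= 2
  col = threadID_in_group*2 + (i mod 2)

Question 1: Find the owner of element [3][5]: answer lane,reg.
14,1

r: 3->gid=3,r8=0  c: 5->tid=2,i&1=1
L=3*4+2=14  i=0*2+1=1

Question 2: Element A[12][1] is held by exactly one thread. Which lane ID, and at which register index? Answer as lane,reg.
r:12=>grp=4,rB=1  c:1=>tig=0,lo=1
L=4*4+0=16  i=1*2+1=3

16,3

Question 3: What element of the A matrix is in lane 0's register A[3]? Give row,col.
0: g=0,t=0
[3] (0+8,0*2+1) = (8,1)

8,1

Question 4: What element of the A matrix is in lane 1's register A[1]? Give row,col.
0,3

1: G=0,T=1
[1] (0+0,1*2+1) = (0,3)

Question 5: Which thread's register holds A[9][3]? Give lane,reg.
r: 9->gid=1,r8=1  c: 3->tid=1,i&1=1
L=1*4+1=5  i=1*2+1=3

5,3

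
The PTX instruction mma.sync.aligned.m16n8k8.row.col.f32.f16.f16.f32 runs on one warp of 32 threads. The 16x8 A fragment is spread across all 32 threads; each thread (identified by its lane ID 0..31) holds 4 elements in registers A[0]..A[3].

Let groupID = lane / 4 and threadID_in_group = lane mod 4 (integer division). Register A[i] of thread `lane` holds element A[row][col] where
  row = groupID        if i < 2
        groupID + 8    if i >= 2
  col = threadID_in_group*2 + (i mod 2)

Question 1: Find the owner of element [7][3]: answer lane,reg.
r:7=>grp=7,rB=0  c:3=>tig=1,lo=1
L=7*4+1=29  i=0*2+1=1

29,1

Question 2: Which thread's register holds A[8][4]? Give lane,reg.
r=8→G=0,rhi=1  c=4→T=2,p=0
L=0*4+2=2  i=1*2+0=2

2,2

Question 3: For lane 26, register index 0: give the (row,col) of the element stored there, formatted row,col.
6,4

lane 26⇒26/4=6, 26 mod 4=2
i=0  r:6+0⇒6  c:2·2+0⇒4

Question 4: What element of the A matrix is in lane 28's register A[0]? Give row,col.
L=28->gid=28>>2=7, tid=28&3=0
[0]->row 7+0=7  col 0·2+0=0

7,0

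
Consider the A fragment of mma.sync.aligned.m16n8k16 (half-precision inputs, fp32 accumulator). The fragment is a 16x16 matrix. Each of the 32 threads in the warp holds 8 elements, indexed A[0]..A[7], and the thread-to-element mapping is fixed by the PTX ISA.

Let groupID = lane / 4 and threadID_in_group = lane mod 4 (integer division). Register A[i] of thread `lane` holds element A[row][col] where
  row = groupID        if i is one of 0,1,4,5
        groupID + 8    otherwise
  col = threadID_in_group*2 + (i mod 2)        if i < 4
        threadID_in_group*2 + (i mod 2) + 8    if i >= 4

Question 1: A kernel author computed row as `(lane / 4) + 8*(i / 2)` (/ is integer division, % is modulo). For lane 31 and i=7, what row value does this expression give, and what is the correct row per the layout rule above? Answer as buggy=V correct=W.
buggy=31 correct=15

`(lane / 4) + 8*(i / 2)`[31,7]⇒31
31: gr=7,th=3
[7] (7+8,3*2+1+8) = (15,15)
row: 31 vs 15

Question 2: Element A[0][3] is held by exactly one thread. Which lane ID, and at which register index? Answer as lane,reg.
1,1

r=0→G=0,rhi=0  c=3→chi=0,T=1,p=1
L=0*4+1=1  i=0*4+0*2+1=1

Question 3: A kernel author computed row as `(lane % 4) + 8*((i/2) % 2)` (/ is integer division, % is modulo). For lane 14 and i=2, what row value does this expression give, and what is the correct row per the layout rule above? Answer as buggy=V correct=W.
`(lane % 4) + 8*((i/2) % 2)`[14,2]=>10
lane 14: grp=3 (14/4), tig=2 (14%4)
i=2: r=3+8=11, c=2*2+0+0=4
row: 10 vs 11

buggy=10 correct=11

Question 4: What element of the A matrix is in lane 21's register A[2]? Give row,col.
lane 21->21/4=5, 21 mod 4=1
i=2  r:5+8->13  c:2·1+0+0->2

13,2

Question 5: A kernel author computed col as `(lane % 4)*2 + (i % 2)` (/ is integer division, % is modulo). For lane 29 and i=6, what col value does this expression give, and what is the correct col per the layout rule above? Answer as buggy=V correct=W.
`(lane % 4)*2 + (i % 2)`[29,6]=>2
L=29=>grp=29>>2=7, tig=29&3=1
[6]=>row 7+8=15  col 1·2+0+8=10
col: 2 vs 10

buggy=2 correct=10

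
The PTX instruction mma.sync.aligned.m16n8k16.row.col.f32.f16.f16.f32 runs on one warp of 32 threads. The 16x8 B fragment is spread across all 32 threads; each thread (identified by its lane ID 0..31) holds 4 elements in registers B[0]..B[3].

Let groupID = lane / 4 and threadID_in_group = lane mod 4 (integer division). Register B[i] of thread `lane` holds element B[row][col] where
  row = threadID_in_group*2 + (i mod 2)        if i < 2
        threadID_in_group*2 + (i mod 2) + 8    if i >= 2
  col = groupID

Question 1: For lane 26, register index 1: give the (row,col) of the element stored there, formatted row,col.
L=26->g=26>>2=6, t=26&3=2
[1]->row 2·2+1+0=5  col g=6

5,6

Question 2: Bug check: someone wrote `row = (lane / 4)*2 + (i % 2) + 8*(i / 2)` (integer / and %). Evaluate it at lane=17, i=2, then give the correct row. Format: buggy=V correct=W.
buggy=16 correct=10

`(lane / 4)*2 + (i % 2) + 8*(i / 2)`[17,2]->16
lane 17: g=4 (17/4), t=1 (17%4)
i=2: r=1*2+0+8=10, c=g=4
row: 16 vs 10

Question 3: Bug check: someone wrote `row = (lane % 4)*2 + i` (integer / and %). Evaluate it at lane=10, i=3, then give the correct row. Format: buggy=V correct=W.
`(lane % 4)*2 + i`[10,3]=>7
lane 10: grp=2 (10/4), tig=2 (10%4)
i=3: r=2*2+1+8=13, c=grp=2
row: 7 vs 13

buggy=7 correct=13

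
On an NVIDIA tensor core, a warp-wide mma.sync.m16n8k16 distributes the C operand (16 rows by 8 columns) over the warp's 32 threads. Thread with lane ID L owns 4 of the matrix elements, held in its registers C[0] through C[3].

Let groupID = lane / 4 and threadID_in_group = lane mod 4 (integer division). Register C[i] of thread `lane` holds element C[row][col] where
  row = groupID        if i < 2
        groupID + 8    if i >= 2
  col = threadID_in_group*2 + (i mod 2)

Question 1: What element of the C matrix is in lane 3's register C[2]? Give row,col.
8,6

L=3->gid=3>>2=0, tid=3&3=3
[2]->row 0+8=8  col 3·2+0=6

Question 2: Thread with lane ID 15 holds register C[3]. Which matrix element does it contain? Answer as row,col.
11,7

lane 15: G=3 (15/4), T=3 (15%4)
i=3: r=3+8=11, c=3*2+1=7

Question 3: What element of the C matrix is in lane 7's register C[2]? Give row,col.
9,6

lane 7->7/4=1, 7 mod 4=3
i=2  r:1+8->9  c:2·3+0->6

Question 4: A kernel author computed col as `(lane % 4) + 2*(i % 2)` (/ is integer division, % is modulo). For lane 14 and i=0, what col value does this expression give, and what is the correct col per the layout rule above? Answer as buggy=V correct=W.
`(lane % 4) + 2*(i % 2)`[14,0]->2
lane 14->14/4=3, 14 mod 4=2
i=0  r:3+0->3  c:2·2+0->4
col: 2 vs 4

buggy=2 correct=4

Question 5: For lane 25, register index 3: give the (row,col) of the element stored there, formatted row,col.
lane 25: gr=6 (25/4), th=1 (25%4)
i=3: r=6+8=14, c=1*2+1=3

14,3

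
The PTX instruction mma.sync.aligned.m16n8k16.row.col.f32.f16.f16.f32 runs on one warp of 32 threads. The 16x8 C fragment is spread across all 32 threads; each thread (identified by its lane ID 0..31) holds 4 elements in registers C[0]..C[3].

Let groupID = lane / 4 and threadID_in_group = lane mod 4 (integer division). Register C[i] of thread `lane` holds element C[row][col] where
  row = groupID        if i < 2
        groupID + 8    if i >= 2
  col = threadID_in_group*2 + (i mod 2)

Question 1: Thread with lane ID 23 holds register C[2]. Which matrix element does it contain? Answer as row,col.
lane 23=>23/4=5, 23 mod 4=3
i=2  r:5+8=>13  c:2·3+0=>6

13,6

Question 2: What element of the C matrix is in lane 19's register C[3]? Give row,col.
L=19⇒gr=19>>2=4, th=19&3=3
[3]⇒row 4+8=12  col 3·2+1=7

12,7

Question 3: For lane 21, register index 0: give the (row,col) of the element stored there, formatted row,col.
5,2

lane 21=>21/4=5, 21 mod 4=1
i=0  r:5+0=>5  c:2·1+0=>2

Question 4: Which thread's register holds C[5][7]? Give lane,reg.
23,1

r: 5->gid=5,r8=0  c: 7->tid=3,i&1=1
L=5*4+3=23  i=0*2+1=1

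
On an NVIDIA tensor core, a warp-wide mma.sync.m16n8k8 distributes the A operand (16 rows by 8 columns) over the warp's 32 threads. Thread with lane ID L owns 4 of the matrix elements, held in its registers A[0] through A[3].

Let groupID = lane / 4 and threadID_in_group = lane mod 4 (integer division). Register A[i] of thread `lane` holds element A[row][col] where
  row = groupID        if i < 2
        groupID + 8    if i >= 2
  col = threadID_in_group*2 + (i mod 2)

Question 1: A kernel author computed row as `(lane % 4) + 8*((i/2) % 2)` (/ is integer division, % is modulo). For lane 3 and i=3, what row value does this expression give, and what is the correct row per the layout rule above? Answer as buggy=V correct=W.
`(lane % 4) + 8*((i/2) % 2)`[3,3]->11
3: g=0,t=3
[3] (0+8,3*2+1) = (8,7)
row: 11 vs 8

buggy=11 correct=8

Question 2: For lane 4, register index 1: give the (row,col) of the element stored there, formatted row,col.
4: gid=1,tid=0
[1] (1+0,0*2+1) = (1,1)

1,1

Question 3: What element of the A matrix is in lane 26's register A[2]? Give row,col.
lane 26->26/4=6, 26 mod 4=2
i=2  r:6+8->14  c:2·2+0->4

14,4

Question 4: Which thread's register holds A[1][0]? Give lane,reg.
4,0

r=1->g=1,rb=0  c=0->t=0,b0=0
L=1*4+0=4  i=0*2+0=0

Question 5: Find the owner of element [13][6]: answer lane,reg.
r: 13->gid=5,r8=1  c: 6->tid=3,i&1=0
L=5*4+3=23  i=1*2+0=2

23,2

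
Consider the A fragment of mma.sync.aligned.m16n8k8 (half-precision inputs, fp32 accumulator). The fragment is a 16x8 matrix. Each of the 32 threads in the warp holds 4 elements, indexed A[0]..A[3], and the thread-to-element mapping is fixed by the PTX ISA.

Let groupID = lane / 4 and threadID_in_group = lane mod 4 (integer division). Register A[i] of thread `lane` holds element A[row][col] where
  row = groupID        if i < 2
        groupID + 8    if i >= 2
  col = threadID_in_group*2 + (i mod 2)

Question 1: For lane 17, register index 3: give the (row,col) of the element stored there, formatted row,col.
17: grp=4,tig=1
[3] (4+8,1*2+1) = (12,3)

12,3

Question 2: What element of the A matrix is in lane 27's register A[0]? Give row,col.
lane 27->27/4=6, 27 mod 4=3
i=0  r:6+0->6  c:2·3+0->6

6,6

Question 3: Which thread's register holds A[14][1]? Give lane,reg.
r: 14->gid=6,r8=1  c: 1->tid=0,i&1=1
L=6*4+0=24  i=1*2+1=3

24,3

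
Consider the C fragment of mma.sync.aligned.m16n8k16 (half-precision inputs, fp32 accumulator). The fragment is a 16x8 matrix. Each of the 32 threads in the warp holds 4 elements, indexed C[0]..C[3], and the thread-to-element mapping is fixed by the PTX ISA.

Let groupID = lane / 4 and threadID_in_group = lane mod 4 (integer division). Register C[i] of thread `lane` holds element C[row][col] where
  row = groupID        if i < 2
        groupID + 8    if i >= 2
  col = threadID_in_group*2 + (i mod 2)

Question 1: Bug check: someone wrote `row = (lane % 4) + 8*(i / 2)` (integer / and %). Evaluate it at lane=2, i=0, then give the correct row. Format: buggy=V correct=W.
buggy=2 correct=0

`(lane % 4) + 8*(i / 2)`[2,0]=>2
lane 2: grp=0 (2/4), tig=2 (2%4)
i=0: r=0+0=0, c=2*2+0=4
row: 2 vs 0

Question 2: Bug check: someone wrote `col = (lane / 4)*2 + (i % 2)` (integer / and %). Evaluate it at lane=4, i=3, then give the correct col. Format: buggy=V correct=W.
buggy=3 correct=1

`(lane / 4)*2 + (i % 2)`[4,3]=>3
4: grp=1,tig=0
[3] (1+8,0*2+1) = (9,1)
col: 3 vs 1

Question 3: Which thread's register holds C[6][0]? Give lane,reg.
r=6⇒gr=6,Rb=0  c=0⇒th=0,odd=0
L=6*4+0=24  i=0*2+0=0

24,0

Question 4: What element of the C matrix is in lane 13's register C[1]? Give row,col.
lane 13->13/4=3, 13 mod 4=1
i=1  r:3+0->3  c:2·1+1->3

3,3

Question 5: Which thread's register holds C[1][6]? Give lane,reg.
7,0

r=1→G=1,rhi=0  c=6→T=3,p=0
L=1*4+3=7  i=0*2+0=0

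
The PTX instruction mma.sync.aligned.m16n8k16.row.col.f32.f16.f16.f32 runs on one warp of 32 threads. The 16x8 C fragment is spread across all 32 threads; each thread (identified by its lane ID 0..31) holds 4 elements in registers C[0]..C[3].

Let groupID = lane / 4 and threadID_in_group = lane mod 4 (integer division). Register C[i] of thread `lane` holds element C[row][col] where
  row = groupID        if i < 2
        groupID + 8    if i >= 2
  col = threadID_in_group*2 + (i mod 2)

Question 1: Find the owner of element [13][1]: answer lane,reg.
r=13→G=5,rhi=1  c=1→T=0,p=1
L=5*4+0=20  i=1*2+1=3

20,3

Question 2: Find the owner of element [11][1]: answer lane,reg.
12,3

r: 11->gid=3,r8=1  c: 1->tid=0,i&1=1
L=3*4+0=12  i=1*2+1=3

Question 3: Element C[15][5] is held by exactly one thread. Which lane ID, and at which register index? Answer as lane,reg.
30,3

r=15->g=7,rb=1  c=5->t=2,b0=1
L=7*4+2=30  i=1*2+1=3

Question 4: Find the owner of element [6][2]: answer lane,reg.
25,0

r:6=>grp=6,rB=0  c:2=>tig=1,lo=0
L=6*4+1=25  i=0*2+0=0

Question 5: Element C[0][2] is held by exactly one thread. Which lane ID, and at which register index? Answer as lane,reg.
r=0→G=0,rhi=0  c=2→T=1,p=0
L=0*4+1=1  i=0*2+0=0

1,0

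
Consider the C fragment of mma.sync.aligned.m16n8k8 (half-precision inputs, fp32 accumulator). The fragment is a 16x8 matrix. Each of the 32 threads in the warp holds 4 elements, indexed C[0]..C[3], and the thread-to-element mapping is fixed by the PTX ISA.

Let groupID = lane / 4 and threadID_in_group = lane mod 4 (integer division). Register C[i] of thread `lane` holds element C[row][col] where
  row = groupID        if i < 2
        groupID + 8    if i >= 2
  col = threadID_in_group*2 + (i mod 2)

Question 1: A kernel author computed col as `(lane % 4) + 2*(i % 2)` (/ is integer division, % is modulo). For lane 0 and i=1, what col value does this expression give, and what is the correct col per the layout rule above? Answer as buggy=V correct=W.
buggy=2 correct=1

`(lane % 4) + 2*(i % 2)`[0,1]→2
lane 0: G=0 (0/4), T=0 (0%4)
i=1: r=0+0=0, c=0*2+1=1
col: 2 vs 1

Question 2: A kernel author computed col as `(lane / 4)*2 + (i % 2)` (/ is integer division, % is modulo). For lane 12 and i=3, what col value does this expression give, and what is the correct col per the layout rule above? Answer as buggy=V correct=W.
`(lane / 4)*2 + (i % 2)`[12,3]→7
lane 12→12/4=3, 12 mod 4=0
i=3  r:3+8→11  c:2·0+1→1
col: 7 vs 1

buggy=7 correct=1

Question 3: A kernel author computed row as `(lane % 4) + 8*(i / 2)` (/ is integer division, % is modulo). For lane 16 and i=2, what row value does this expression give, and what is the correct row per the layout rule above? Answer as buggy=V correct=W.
buggy=8 correct=12

`(lane % 4) + 8*(i / 2)`[16,2]->8
L=16->g=16>>2=4, t=16&3=0
[2]->row 4+8=12  col 0·2+0=0
row: 8 vs 12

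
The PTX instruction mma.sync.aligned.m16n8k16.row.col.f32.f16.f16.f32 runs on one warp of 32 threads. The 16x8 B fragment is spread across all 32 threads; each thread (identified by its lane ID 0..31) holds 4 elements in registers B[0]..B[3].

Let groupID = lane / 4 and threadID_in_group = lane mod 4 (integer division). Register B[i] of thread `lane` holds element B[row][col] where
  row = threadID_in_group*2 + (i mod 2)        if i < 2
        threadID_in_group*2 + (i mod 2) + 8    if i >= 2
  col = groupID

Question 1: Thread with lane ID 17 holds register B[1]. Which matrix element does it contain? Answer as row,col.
L=17->gid=17>>2=4, tid=17&3=1
[1]->row 1·2+1+0=3  col gid=4

3,4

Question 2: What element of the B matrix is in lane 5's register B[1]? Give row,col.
3,1

lane 5: gid=1 (5/4), tid=1 (5%4)
i=1: r=1*2+1+0=3, c=gid=1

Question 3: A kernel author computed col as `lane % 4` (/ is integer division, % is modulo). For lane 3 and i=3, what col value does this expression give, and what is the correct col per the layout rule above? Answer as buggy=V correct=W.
buggy=3 correct=0

`lane % 4`[3,3]⇒3
lane 3: gr=0 (3/4), th=3 (3%4)
i=3: r=3*2+1+8=15, c=gr=0
col: 3 vs 0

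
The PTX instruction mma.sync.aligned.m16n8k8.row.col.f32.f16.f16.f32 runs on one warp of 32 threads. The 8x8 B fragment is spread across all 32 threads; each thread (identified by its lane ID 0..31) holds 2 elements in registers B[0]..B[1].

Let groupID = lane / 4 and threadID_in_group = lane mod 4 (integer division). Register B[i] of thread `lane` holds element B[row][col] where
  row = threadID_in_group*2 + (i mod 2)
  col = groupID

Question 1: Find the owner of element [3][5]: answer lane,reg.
21,1

c: 5->gid=5  r: 3->tid=1,i&1=1
L=5*4+1=21  i=1=1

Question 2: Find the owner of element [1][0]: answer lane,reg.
c:0=>grp=0  r:1=>tig=0,lo=1
L=0*4+0=0  i=1=1

0,1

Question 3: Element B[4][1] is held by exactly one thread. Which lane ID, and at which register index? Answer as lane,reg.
6,0

c: 1->gid=1  r: 4->tid=2,i&1=0
L=1*4+2=6  i=0=0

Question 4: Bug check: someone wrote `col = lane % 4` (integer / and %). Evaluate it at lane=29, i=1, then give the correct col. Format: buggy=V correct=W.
`lane % 4`[29,1]⇒1
lane 29⇒29/4=7, 29 mod 4=1
i=1  r:2·1+1⇒3  c:7
col: 1 vs 7

buggy=1 correct=7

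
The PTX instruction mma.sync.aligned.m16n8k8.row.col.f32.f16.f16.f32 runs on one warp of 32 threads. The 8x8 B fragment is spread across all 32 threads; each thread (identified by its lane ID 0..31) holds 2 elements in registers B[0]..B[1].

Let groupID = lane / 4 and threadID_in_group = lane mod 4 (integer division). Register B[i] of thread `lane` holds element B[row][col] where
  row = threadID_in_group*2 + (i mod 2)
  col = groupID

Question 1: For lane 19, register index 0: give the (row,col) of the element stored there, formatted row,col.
19: G=4,T=3
[0] (3*2+0,4) = (6,4)

6,4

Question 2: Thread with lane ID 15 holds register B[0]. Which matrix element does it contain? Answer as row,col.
6,3

L=15->g=15>>2=3, t=15&3=3
[0]->row 3·2+0=6  col g=3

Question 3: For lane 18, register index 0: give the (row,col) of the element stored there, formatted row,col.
4,4

lane 18=>18/4=4, 18 mod 4=2
i=0  r:2·2+0=>4  c:4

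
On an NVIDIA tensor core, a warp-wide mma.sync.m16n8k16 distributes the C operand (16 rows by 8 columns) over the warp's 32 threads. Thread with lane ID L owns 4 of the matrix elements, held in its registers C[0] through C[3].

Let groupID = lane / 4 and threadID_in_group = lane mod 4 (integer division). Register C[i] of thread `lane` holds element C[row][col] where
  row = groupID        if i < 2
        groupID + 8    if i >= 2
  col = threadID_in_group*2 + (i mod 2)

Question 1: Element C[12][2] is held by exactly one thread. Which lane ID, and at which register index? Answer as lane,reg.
17,2

r=12→G=4,rhi=1  c=2→T=1,p=0
L=4*4+1=17  i=1*2+0=2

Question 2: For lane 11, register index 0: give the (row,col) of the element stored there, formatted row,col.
2,6

lane 11⇒11/4=2, 11 mod 4=3
i=0  r:2+0⇒2  c:2·3+0⇒6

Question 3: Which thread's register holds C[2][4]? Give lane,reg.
r=2→G=2,rhi=0  c=4→T=2,p=0
L=2*4+2=10  i=0*2+0=0

10,0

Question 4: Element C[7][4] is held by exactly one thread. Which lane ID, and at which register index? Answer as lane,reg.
r=7→G=7,rhi=0  c=4→T=2,p=0
L=7*4+2=30  i=0*2+0=0

30,0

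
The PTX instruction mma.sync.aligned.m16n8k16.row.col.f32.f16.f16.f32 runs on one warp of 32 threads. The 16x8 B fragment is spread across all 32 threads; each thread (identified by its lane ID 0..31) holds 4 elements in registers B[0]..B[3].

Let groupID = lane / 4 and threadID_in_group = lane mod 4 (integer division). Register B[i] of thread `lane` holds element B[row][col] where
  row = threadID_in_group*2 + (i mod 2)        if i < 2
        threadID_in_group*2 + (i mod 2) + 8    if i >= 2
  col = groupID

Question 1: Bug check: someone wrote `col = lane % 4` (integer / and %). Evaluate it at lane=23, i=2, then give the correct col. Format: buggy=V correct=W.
buggy=3 correct=5

`lane % 4`[23,2]->3
23: g=5,t=3
[2] (3*2+0+8,5) = (14,5)
col: 3 vs 5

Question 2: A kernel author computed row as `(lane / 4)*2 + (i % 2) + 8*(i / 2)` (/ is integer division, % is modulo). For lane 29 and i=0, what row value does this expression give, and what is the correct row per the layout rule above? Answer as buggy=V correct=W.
`(lane / 4)*2 + (i % 2) + 8*(i / 2)`[29,0]⇒14
lane 29: gr=7 (29/4), th=1 (29%4)
i=0: r=1*2+0+0=2, c=gr=7
row: 14 vs 2

buggy=14 correct=2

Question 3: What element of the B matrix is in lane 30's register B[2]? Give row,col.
L=30=>grp=30>>2=7, tig=30&3=2
[2]=>row 2·2+0+8=12  col grp=7

12,7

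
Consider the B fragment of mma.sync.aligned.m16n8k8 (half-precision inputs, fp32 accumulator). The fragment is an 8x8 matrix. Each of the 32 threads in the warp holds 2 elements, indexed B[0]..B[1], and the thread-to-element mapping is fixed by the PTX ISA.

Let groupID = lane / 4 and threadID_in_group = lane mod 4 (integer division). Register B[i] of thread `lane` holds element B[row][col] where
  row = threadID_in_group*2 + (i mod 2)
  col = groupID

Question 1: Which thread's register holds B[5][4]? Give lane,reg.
18,1

c=4->g=4  r=5->t=2,b0=1
L=4*4+2=18  i=1=1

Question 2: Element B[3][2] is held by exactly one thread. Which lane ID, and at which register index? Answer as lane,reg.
9,1

c=2→G=2  r=3→T=1,p=1
L=2*4+1=9  i=1=1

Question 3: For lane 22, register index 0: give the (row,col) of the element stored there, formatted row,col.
4,5

L=22→G=22>>2=5, T=22&3=2
[0]→row 2·2+0=4  col G=5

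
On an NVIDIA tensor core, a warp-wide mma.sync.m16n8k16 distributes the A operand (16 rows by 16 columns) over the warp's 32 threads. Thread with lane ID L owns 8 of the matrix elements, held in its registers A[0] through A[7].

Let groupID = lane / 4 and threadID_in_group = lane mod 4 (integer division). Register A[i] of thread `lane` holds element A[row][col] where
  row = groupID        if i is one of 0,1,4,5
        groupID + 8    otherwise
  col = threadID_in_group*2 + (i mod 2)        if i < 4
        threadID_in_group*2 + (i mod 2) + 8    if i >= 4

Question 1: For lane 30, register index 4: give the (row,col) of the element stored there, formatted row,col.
lane 30=>30/4=7, 30 mod 4=2
i=4  r:7+0=>7  c:2·2+0+8=>12

7,12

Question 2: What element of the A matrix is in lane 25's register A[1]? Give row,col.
lane 25⇒25/4=6, 25 mod 4=1
i=1  r:6+0⇒6  c:2·1+1+0⇒3

6,3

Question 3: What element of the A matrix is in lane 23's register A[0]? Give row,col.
lane 23: gid=5 (23/4), tid=3 (23%4)
i=0: r=5+0=5, c=3*2+0+0=6

5,6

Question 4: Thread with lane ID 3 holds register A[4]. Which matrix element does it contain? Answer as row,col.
0,14

L=3=>grp=3>>2=0, tig=3&3=3
[4]=>row 0+0=0  col 3·2+0+8=14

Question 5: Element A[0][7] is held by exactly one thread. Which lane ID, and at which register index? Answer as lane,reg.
3,1

r=0->g=0,rb=0  c=7->cb=0,t=3,b0=1
L=0*4+3=3  i=0*4+0*2+1=1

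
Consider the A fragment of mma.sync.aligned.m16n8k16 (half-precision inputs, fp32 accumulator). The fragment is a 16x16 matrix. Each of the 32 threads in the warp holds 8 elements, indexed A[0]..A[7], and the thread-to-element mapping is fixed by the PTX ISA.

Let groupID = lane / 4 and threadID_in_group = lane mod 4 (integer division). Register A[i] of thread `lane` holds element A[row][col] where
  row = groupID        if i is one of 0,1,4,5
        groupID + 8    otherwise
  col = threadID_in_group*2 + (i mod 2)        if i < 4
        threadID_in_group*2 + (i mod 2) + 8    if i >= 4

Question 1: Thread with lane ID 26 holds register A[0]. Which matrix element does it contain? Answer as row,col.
6,4

26: gid=6,tid=2
[0] (6+0,2*2+0+0) = (6,4)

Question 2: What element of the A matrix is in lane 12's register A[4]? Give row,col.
L=12->gid=12>>2=3, tid=12&3=0
[4]->row 3+0=3  col 0·2+0+8=8

3,8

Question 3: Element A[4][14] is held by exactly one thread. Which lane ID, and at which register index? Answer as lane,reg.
r: 4->gid=4,r8=0  c: 14->c8=1,tid=3,i&1=0
L=4*4+3=19  i=1*4+0*2+0=4

19,4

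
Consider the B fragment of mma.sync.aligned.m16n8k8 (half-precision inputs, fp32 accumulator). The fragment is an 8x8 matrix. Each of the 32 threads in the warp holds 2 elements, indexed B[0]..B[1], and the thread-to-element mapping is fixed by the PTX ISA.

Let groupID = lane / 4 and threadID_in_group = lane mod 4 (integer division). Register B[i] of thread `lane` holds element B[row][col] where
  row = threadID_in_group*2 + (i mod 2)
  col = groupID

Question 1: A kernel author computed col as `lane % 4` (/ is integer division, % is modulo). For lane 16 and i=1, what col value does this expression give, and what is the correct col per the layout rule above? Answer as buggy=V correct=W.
buggy=0 correct=4

`lane % 4`[16,1]=>0
L=16=>grp=16>>2=4, tig=16&3=0
[1]=>row 0·2+1=1  col grp=4
col: 0 vs 4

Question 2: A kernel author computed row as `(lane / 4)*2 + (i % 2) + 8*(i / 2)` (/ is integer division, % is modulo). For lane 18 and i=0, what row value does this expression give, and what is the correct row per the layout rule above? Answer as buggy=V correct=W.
`(lane / 4)*2 + (i % 2) + 8*(i / 2)`[18,0]=>8
18: grp=4,tig=2
[0] (2*2+0,4) = (4,4)
row: 8 vs 4

buggy=8 correct=4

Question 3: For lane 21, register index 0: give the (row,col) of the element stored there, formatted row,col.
lane 21: gr=5 (21/4), th=1 (21%4)
i=0: r=1*2+0=2, c=gr=5

2,5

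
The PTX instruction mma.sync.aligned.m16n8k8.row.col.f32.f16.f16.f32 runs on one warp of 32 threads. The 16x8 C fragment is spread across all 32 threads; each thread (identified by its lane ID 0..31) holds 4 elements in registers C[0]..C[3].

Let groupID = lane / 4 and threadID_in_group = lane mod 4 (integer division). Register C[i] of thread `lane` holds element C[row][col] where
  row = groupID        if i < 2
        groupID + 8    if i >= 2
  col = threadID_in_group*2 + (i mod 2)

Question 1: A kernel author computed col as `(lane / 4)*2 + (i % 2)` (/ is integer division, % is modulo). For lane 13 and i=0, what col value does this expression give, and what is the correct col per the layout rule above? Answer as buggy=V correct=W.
`(lane / 4)*2 + (i % 2)`[13,0]=>6
L=13=>grp=13>>2=3, tig=13&3=1
[0]=>row 3+0=3  col 1·2+0=2
col: 6 vs 2

buggy=6 correct=2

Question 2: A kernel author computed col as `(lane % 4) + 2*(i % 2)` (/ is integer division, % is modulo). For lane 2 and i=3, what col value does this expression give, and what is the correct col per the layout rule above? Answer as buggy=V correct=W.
`(lane % 4) + 2*(i % 2)`[2,3]→4
lane 2→2/4=0, 2 mod 4=2
i=3  r:0+8→8  c:2·2+1→5
col: 4 vs 5

buggy=4 correct=5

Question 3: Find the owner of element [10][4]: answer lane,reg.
r=10->g=2,rb=1  c=4->t=2,b0=0
L=2*4+2=10  i=1*2+0=2

10,2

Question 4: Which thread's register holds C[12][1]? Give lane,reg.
16,3

r: 12->gid=4,r8=1  c: 1->tid=0,i&1=1
L=4*4+0=16  i=1*2+1=3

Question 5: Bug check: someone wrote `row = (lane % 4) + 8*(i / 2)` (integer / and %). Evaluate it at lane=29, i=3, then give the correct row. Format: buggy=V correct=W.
buggy=9 correct=15

`(lane % 4) + 8*(i / 2)`[29,3]⇒9
lane 29: gr=7 (29/4), th=1 (29%4)
i=3: r=7+8=15, c=1*2+1=3
row: 9 vs 15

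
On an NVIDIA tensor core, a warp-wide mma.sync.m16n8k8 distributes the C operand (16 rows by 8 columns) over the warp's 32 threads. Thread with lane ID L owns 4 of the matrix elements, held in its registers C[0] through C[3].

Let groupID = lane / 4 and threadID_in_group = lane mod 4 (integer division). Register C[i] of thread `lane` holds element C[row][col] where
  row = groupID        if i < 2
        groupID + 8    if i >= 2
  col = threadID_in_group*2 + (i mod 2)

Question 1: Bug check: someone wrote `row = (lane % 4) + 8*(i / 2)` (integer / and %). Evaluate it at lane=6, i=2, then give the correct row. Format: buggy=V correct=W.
`(lane % 4) + 8*(i / 2)`[6,2]→10
L=6→G=6>>2=1, T=6&3=2
[2]→row 1+8=9  col 2·2+0=4
row: 10 vs 9

buggy=10 correct=9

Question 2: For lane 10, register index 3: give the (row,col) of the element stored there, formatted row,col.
lane 10: gr=2 (10/4), th=2 (10%4)
i=3: r=2+8=10, c=2*2+1=5

10,5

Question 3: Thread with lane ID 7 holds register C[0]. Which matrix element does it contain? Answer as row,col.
7: gid=1,tid=3
[0] (1+0,3*2+0) = (1,6)

1,6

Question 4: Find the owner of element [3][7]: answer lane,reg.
15,1

r:3=>grp=3,rB=0  c:7=>tig=3,lo=1
L=3*4+3=15  i=0*2+1=1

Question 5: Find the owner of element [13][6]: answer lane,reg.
r: 13->gid=5,r8=1  c: 6->tid=3,i&1=0
L=5*4+3=23  i=1*2+0=2

23,2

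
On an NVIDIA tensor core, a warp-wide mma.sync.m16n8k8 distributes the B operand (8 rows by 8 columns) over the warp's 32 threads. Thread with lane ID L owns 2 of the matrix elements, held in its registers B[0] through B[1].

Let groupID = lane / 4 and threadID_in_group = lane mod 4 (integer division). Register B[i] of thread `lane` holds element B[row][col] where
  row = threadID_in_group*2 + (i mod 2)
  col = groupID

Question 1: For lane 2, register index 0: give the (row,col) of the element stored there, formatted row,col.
4,0

2: gr=0,th=2
[0] (2*2+0,0) = (4,0)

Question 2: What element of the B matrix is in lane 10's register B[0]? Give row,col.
4,2

10: grp=2,tig=2
[0] (2*2+0,2) = (4,2)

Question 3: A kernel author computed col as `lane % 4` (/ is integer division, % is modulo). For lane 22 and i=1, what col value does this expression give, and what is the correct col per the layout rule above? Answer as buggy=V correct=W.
buggy=2 correct=5

`lane % 4`[22,1]=>2
22: grp=5,tig=2
[1] (2*2+1,5) = (5,5)
col: 2 vs 5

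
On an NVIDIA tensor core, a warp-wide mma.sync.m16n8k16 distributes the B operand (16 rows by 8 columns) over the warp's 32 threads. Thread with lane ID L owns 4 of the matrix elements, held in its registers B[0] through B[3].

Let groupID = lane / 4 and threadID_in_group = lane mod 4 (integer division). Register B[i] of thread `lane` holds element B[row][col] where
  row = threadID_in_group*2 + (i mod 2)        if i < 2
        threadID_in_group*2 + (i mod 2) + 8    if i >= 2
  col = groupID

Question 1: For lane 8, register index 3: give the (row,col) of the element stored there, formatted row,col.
9,2

lane 8: g=2 (8/4), t=0 (8%4)
i=3: r=0*2+1+8=9, c=g=2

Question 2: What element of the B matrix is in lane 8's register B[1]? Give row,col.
8: gid=2,tid=0
[1] (0*2+1+0,2) = (1,2)

1,2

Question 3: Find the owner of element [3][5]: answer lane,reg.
21,1

c:5=>grp=5  r:3=>rB=0,tig=1,lo=1
L=5*4+1=21  i=0*2+1=1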